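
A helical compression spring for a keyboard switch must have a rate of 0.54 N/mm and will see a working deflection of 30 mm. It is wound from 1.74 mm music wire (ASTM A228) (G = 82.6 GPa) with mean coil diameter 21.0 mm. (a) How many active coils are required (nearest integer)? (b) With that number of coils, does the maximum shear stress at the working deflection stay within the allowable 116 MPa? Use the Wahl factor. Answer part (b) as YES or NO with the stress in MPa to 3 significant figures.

(a) 19 coils; (b) NO, τ_max = 183 MPa

N_a = Gd⁴/(8D³k) = (82.6×10³)(1.74⁴)/(8·21.0³·0.54) = 18.92 → N_a = 19
Actual rate k = Gd⁴/(8D³·19) = 0.53787 N/mm
Working load F = kδ = 0.53787·30 = 16.136 N
C = 21.0/1.74 = 12.0690; K_W = (4C−1)/(4C−4)+0.615/C = 1.1187
τ_max = K_W·8FD/(πd³) = 1.1187·163.8 = 183.24 MPa
τ_max > 116 MPa → exceeds allowable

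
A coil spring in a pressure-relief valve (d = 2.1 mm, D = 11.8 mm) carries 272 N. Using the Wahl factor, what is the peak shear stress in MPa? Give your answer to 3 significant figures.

Spring index C = D/d = 11.8/2.1 = 5.6190
K_W = (4C−1)/(4C−4) + 0.615/C = 21.476/18.476 + 0.1094 = 1.2718
τ₀ = 8FD/(πd³) = 8·272·11.8/(π·2.1³) = 25676.8/29.094 = 882.54 MPa
τ_max = K·τ₀ = 1.2718 × 882.54 = 1122.4 MPa

1120 MPa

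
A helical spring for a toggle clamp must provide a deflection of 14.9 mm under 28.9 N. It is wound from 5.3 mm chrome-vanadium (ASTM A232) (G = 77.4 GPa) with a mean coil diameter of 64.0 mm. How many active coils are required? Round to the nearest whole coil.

15

Required rate k = F/δ = 28.9/14.9 = 1.9396 N/mm
N_a = Gd⁴/(8D³k) = (77.4×10³ × 5.3⁴)/(8 × 64.0³ × 1.9396)
    = 6.10723e+07 / 4.06763e+06 = 15.01 → 15 coils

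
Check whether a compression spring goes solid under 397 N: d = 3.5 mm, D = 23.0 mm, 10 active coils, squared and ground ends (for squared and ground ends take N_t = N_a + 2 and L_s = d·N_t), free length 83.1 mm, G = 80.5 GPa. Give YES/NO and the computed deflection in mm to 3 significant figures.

k = Gd⁴/(8D³N_a) = (80.5×10³)(3.5⁴)/(8·23.0³·10) = 12.411 N/mm
N_t = 12; L_s = 3.5·12 = 42 mm; δ_solid = L₀ − L_s = 83.1 − 42 = 41.1 mm
δ = F/k = 397/12.411 = 31.989 mm
δ < δ_solid → spring does not go solid

NO, δ = 32.0 mm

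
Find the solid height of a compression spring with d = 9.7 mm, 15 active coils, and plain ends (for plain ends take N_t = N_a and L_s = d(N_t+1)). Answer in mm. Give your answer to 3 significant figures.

155 mm

plain ends: N_t = N_a = 15
L_s = d·(N_t+1) = 9.7 × 16 = 155.2 mm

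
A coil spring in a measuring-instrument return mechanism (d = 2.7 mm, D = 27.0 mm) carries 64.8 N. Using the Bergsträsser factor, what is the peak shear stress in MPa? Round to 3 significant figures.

257 MPa

Spring index C = D/d = 27.0/2.7 = 10.0000
K_B = (4C+2)/(4C−3) = 42.000/37.000 = 1.1351
τ₀ = 8FD/(πd³) = 8·64.8·27.0/(π·2.7³) = 13996.8/61.836 = 226.35 MPa
τ_max = K·τ₀ = 1.1351 × 226.35 = 256.94 MPa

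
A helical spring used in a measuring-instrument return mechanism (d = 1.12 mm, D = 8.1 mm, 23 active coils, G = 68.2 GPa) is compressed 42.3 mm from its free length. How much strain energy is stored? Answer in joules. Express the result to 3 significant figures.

0.982 J

k = Gd⁴/(8D³N_a) = (68.2×10³)(1.12⁴)/(8·8.1³·23) = 1.0974 N/mm
U = ½kδ² = 0.5 × 1.0974 × 42.3² = 981.83 N·mm = 0.98183 J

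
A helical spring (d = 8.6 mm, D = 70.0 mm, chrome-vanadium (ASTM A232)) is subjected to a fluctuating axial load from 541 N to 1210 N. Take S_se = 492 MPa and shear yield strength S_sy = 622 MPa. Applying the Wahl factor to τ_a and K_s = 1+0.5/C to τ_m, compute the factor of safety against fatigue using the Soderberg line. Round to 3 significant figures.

C = D/d = 70.0/8.6 = 8.1395; K_W = (4C−1)/(4C−4)+0.615/C = 1.1806; K_s = 1+0.5/C = 1.0614
F_a = (F_max−F_min)/2 = 334.5 N; F_m = (F_max+F_min)/2 = 875.5 N
τ_a = K_W·8F_aD/(πd³) = 1.1806 × 93.743 = 110.67 MPa
τ_m = K_s·8F_mD/(πd³) = 1.0614 × 245.36 = 260.43 MPa
Soderberg: 1/n_f = τ_a/S_se + τ_m/S_sy = 110.67/492 + 260.43/622 = 0.22495 + 0.41870 = 0.64364
n_f = 1/0.64364 = 1.554

1.55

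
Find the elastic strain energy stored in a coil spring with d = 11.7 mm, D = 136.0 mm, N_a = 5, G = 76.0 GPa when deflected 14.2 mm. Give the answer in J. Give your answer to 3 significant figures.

k = Gd⁴/(8D³N_a) = (76.0×10³)(11.7⁴)/(8·136.0³·5) = 14.154 N/mm
U = ½kδ² = 0.5 × 14.154 × 14.2² = 1427 N·mm = 1.427 J

1.43 J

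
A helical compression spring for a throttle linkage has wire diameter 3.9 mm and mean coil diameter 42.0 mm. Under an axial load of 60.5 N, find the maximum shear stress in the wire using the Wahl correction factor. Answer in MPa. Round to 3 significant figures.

Spring index C = D/d = 42.0/3.9 = 10.7692
K_W = (4C−1)/(4C−4) + 0.615/C = 42.077/39.077 + 0.0571 = 1.1339
τ₀ = 8FD/(πd³) = 8·60.5·42.0/(π·3.9³) = 20328/186.36 = 109.08 MPa
τ_max = K·τ₀ = 1.1339 × 109.08 = 123.69 MPa

124 MPa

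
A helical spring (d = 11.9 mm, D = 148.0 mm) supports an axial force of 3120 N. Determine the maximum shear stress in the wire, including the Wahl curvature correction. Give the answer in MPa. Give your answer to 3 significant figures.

778 MPa

Spring index C = D/d = 148.0/11.9 = 12.4370
K_W = (4C−1)/(4C−4) + 0.615/C = 48.748/45.748 + 0.0494 = 1.1150
τ₀ = 8FD/(πd³) = 8·3120·148.0/(π·11.9³) = 3.69408e+06/5294.1 = 697.78 MPa
τ_max = K·τ₀ = 1.1150 × 697.78 = 778.04 MPa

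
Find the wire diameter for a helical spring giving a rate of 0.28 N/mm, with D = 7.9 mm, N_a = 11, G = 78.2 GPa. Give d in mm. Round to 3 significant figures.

d = (8D³N_a·k / G)^(1/4) = (8·7.9³·11·0.28 / (78.2×10³))^0.25
  = (0.15535)^0.25 = 0.6278 mm

0.628 mm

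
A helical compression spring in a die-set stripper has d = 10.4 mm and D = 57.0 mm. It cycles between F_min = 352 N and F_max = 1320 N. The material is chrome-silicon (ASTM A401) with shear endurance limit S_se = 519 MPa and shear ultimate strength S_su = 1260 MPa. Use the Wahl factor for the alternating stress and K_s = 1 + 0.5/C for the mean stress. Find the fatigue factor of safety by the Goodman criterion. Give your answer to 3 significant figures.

4.04

C = D/d = 57.0/10.4 = 5.4808; K_W = (4C−1)/(4C−4)+0.615/C = 1.2796; K_s = 1+0.5/C = 1.0912
F_a = (F_max−F_min)/2 = 484 N; F_m = (F_max+F_min)/2 = 836 N
τ_a = K_W·8F_aD/(πd³) = 1.2796 × 62.454 = 79.916 MPa
τ_m = K_s·8F_mD/(πd³) = 1.0912 × 107.88 = 117.72 MPa
Goodman: 1/n_f = τ_a/S_se + τ_m/S_su = 79.916/519 + 117.72/1260 = 0.15398 + 0.09343 = 0.24741
n_f = 1/0.24741 = 4.042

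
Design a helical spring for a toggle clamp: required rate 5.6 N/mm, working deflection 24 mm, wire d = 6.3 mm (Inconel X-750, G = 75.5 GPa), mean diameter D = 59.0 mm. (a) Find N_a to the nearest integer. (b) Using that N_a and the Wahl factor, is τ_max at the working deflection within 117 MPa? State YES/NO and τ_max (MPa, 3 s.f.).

(a) 13 coils; (b) YES, τ_max = 92.8 MPa

N_a = Gd⁴/(8D³k) = (75.5×10³)(6.3⁴)/(8·59.0³·5.6) = 12.93 → N_a = 13
Actual rate k = Gd⁴/(8D³·13) = 5.5683 N/mm
Working load F = kδ = 5.5683·24 = 133.64 N
C = 59.0/6.3 = 9.3651; K_W = (4C−1)/(4C−4)+0.615/C = 1.1553
τ_max = K_W·8FD/(πd³) = 1.1553·80.297 = 92.77 MPa
τ_max ≤ 117 MPa → acceptable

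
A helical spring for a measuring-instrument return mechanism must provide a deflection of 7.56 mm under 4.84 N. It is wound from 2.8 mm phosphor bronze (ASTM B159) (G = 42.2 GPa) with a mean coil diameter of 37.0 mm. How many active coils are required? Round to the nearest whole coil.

10

Required rate k = F/δ = 4.84/7.56 = 0.64021 N/mm
N_a = Gd⁴/(8D³k) = (42.2×10³ × 2.8⁴)/(8 × 37.0³ × 0.64021)
    = 2.59385e+06 / 259429 = 9.998 → 10 coils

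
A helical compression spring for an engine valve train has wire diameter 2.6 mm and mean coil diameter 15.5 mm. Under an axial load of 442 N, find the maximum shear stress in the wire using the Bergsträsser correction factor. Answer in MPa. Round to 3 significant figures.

1230 MPa

Spring index C = D/d = 15.5/2.6 = 5.9615
K_B = (4C+2)/(4C−3) = 25.846/20.846 = 1.2399
τ₀ = 8FD/(πd³) = 8·442·15.5/(π·2.6³) = 54808/55.217 = 992.6 MPa
τ_max = K·τ₀ = 1.2399 × 992.6 = 1230.7 MPa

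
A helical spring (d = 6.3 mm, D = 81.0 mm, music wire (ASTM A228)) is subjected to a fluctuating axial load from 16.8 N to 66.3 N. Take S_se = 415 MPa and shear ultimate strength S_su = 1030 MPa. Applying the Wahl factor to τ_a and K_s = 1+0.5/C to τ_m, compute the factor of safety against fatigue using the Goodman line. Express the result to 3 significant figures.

C = D/d = 81.0/6.3 = 12.8571; K_W = (4C−1)/(4C−4)+0.615/C = 1.1111; K_s = 1+0.5/C = 1.0389
F_a = (F_max−F_min)/2 = 24.75 N; F_m = (F_max+F_min)/2 = 41.55 N
τ_a = K_W·8F_aD/(πd³) = 1.1111 × 20.416 = 22.684 MPa
τ_m = K_s·8F_mD/(πd³) = 1.0389 × 34.275 = 35.608 MPa
Goodman: 1/n_f = τ_a/S_se + τ_m/S_su = 22.684/415 + 35.608/1030 = 0.05466 + 0.03457 = 0.089232
n_f = 1/0.089232 = 11.21

11.2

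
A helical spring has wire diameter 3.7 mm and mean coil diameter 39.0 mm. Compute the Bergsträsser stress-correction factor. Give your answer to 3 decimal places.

1.128

C = D/d = 39.0/3.7 = 10.5405
K_B = (4C+2)/(4C−3) = 44.162/39.162 = 1.1277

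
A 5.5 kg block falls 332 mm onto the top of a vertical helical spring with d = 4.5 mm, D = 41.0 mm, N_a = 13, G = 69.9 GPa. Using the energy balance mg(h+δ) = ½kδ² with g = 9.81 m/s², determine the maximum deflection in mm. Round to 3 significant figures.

k = Gd⁴/(8D³N_a) = (69.9×10³)(4.5⁴)/(8·41.0³·13) = 3.9989 N/mm
W = mg = 5.5 × 9.81 = 53.955 N
½kδ² − Wδ − Wh = 0 → δ = (W + √(W² + 2kWh))/k
δ = (53.955 + √(2911.1 + 143266))/3.9989 = (53.955 + 382.33)/3.9989 = 109.1 mm

109 mm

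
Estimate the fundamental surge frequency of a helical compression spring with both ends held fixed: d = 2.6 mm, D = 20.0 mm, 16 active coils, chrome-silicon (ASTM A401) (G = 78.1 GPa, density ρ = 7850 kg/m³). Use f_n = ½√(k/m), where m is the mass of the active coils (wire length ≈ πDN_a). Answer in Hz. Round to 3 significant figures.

144 Hz

k = Gd⁴/(8D³N_a) = (78.1×10³)(2.6⁴)/(8·20.0³·16) = 3.4853 N/mm = 3485.3 N/m
Wire length L = πDN_a = π·20.0·16 = 1005.3 mm
m = ρ·(πd²/4)·L = 7850 × 5.3093×10⁻⁶ m² × 1.0053 m = 0.041899 kg
f_n = ½√(k/m) = 0.5·√(3485.3/0.041899) = 0.5·√(83184) = 144.21 Hz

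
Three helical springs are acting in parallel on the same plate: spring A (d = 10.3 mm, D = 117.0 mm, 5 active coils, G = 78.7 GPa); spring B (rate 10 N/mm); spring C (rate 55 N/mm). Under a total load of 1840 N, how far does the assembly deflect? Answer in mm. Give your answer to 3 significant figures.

k_A = Gd⁴/(8D³N_a) = (78.7×10³)(10.3⁴)/(8·117.0³·5) = 13.826 N/mm
Parallel: k_eq = 13.826 + 10 + 55 = 78.826 N/mm
δ = F/k_eq = 1840/78.826 = 23.342 mm

23.3 mm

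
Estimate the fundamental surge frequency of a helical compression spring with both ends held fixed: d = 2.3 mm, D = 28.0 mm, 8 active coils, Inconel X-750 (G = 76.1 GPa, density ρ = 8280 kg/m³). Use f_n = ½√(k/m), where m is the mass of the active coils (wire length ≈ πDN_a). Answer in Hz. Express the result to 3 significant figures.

k = Gd⁴/(8D³N_a) = (76.1×10³)(2.3⁴)/(8·28.0³·8) = 1.5158 N/mm = 1515.8 N/m
Wire length L = πDN_a = π·28.0·8 = 703.72 mm
m = ρ·(πd²/4)·L = 8280 × 4.1548×10⁻⁶ m² × 0.70372 m = 0.024209 kg
f_n = ½√(k/m) = 0.5·√(1515.8/0.024209) = 0.5·√(62614) = 125.11 Hz

125 Hz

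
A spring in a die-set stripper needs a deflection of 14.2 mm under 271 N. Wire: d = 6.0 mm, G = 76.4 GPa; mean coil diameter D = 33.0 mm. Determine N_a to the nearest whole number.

Required rate k = F/δ = 271/14.2 = 19.085 N/mm
N_a = Gd⁴/(8D³k) = (76.4×10³ × 6.0⁴)/(8 × 33.0³ × 19.085)
    = 9.90144e+07 / 5.48672e+06 = 18.05 → 18 coils

18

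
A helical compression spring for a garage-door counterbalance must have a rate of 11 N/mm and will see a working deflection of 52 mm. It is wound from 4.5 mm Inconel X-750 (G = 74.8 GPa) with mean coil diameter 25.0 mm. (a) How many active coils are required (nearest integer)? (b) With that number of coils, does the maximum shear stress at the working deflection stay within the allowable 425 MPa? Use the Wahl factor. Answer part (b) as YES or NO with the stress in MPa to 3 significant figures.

N_a = Gd⁴/(8D³k) = (74.8×10³)(4.5⁴)/(8·25.0³·11) = 22.31 → N_a = 22
Actual rate k = Gd⁴/(8D³·22) = 11.154 N/mm
Working load F = kδ = 11.154·52 = 579.99 N
C = 25.0/4.5 = 5.5556; K_W = (4C−1)/(4C−4)+0.615/C = 1.2753
τ_max = K_W·8FD/(πd³) = 1.2753·405.2 = 516.76 MPa
τ_max > 425 MPa → exceeds allowable

(a) 22 coils; (b) NO, τ_max = 517 MPa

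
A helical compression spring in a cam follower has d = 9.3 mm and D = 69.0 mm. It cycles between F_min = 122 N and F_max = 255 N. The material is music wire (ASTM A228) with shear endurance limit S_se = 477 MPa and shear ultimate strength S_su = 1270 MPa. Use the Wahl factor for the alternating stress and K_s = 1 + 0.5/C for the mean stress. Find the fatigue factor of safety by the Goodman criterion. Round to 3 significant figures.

14.1

C = D/d = 69.0/9.3 = 7.4194; K_W = (4C−1)/(4C−4)+0.615/C = 1.1997; K_s = 1+0.5/C = 1.0674
F_a = (F_max−F_min)/2 = 66.5 N; F_m = (F_max+F_min)/2 = 188.5 N
τ_a = K_W·8F_aD/(πd³) = 1.1997 × 14.527 = 17.428 MPa
τ_m = K_s·8F_mD/(πd³) = 1.0674 × 41.177 = 43.952 MPa
Goodman: 1/n_f = τ_a/S_se + τ_m/S_su = 17.428/477 + 43.952/1270 = 0.03654 + 0.03461 = 0.071144
n_f = 1/0.071144 = 14.06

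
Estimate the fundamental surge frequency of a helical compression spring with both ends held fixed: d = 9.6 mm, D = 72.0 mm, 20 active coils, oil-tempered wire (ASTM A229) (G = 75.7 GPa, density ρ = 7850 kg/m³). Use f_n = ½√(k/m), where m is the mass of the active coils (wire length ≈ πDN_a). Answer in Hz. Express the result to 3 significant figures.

k = Gd⁴/(8D³N_a) = (75.7×10³)(9.6⁴)/(8·72.0³·20) = 10.766 N/mm = 10766 N/m
Wire length L = πDN_a = π·72.0·20 = 4523.9 mm
m = ρ·(πd²/4)·L = 7850 × 72.382×10⁻⁶ m² × 4.5239 m = 2.5705 kg
f_n = ½√(k/m) = 0.5·√(10766/2.5705) = 0.5·√(4188.4) = 32.359 Hz

32.4 Hz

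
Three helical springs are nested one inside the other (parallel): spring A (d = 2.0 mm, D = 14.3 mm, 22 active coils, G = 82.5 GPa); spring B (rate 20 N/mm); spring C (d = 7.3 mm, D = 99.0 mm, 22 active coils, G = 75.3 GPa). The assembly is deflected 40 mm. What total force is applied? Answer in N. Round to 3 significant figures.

953 N

k_A = Gd⁴/(8D³N_a) = (82.5×10³)(2.0⁴)/(8·14.3³·22) = 2.5648 N/mm
k_C = Gd⁴/(8D³N_a) = (75.3×10³)(7.3⁴)/(8·99.0³·22) = 1.2522 N/mm
Parallel: k_eq = 2.5648 + 20 + 1.2522 = 23.817 N/mm
F = k_eq·δ = 23.817·40 = 952.68 N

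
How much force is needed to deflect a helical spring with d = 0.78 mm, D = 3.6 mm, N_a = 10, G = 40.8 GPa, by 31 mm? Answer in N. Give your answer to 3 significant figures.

k = Gd⁴/(8D³N_a) = (40.8×10³)(0.78⁴)/(8·3.6³·10) = 4.0461 N/mm
F = k·δ = 4.0461 × 31 = 125.43 N

125 N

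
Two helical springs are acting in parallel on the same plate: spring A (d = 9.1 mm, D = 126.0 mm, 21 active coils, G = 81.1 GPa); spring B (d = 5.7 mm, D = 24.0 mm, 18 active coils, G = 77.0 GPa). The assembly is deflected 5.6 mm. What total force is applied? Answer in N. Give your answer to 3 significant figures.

k_A = Gd⁴/(8D³N_a) = (81.1×10³)(9.1⁴)/(8·126.0³·21) = 1.6549 N/mm
k_B = Gd⁴/(8D³N_a) = (77.0×10³)(5.7⁴)/(8·24.0³·18) = 40.831 N/mm
Parallel: k_eq = 1.6549 + 40.831 = 42.486 N/mm
F = k_eq·δ = 42.486·5.6 = 237.92 N

238 N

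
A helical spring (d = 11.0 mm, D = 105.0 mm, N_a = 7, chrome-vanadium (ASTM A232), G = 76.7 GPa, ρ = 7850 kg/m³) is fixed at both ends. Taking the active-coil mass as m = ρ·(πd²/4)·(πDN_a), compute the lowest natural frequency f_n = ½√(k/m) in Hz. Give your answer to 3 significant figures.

50.1 Hz

k = Gd⁴/(8D³N_a) = (76.7×10³)(11.0⁴)/(8·105.0³·7) = 17.322 N/mm = 17322 N/m
Wire length L = πDN_a = π·105.0·7 = 2309.1 mm
m = ρ·(πd²/4)·L = 7850 × 95.033×10⁻⁶ m² × 2.3091 m = 1.7226 kg
f_n = ½√(k/m) = 0.5·√(17322/1.7226) = 0.5·√(10056) = 50.14 Hz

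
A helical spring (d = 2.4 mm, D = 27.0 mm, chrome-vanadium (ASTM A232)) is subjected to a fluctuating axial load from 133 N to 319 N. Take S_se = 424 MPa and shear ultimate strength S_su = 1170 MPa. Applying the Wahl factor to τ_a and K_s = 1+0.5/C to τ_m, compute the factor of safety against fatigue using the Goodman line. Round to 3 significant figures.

0.448

C = D/d = 27.0/2.4 = 11.2500; K_W = (4C−1)/(4C−4)+0.615/C = 1.1278; K_s = 1+0.5/C = 1.0444
F_a = (F_max−F_min)/2 = 93 N; F_m = (F_max+F_min)/2 = 226 N
τ_a = K_W·8F_aD/(πd³) = 1.1278 × 462.54 = 521.67 MPa
τ_m = K_s·8F_mD/(πd³) = 1.0444 × 1124 = 1174 MPa
Goodman: 1/n_f = τ_a/S_se + τ_m/S_su = 521.67/424 + 1174/1170 = 1.23036 + 1.00341 = 2.2338
n_f = 1/2.2338 = 0.4477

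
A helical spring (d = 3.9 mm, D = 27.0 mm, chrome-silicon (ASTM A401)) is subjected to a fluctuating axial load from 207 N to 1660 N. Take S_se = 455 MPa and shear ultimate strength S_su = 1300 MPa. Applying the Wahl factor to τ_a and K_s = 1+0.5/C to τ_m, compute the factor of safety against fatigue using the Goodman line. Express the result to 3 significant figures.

0.318

C = D/d = 27.0/3.9 = 6.9231; K_W = (4C−1)/(4C−4)+0.615/C = 1.2155; K_s = 1+0.5/C = 1.0722
F_a = (F_max−F_min)/2 = 726.5 N; F_m = (F_max+F_min)/2 = 933.5 N
τ_a = K_W·8F_aD/(πd³) = 1.2155 × 842.07 = 1023.5 MPa
τ_m = K_s·8F_mD/(πd³) = 1.0722 × 1082 = 1160.1 MPa
Goodman: 1/n_f = τ_a/S_se + τ_m/S_su = 1023.5/455 + 1160.1/1300 = 2.24944 + 0.89241 = 3.1418
n_f = 1/3.1418 = 0.3183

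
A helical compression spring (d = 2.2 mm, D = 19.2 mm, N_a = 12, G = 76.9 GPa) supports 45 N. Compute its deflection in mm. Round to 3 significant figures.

17.0 mm

k = Gd⁴/(8D³N_a) = (76.9×10³)(2.2⁴)/(8·19.2³·12) = 2.6512 N/mm
δ = F/k = 45 / 2.6512 = 16.973 mm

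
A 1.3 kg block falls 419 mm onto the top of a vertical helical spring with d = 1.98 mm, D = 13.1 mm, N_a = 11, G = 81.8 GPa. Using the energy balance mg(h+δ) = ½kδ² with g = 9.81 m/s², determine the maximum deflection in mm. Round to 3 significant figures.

k = Gd⁴/(8D³N_a) = (81.8×10³)(1.98⁴)/(8·13.1³·11) = 6.355 N/mm
W = mg = 1.3 × 9.81 = 12.753 N
½kδ² − Wδ − Wh = 0 → δ = (W + √(W² + 2kWh))/k
δ = (12.753 + √(162.64 + 67916.3))/6.355 = (12.753 + 260.92)/6.355 = 43.064 mm

43.1 mm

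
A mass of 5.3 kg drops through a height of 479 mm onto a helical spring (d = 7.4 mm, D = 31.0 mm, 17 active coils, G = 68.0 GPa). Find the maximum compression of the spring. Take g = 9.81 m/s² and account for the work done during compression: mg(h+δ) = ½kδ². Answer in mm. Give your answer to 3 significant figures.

k = Gd⁴/(8D³N_a) = (68.0×10³)(7.4⁴)/(8·31.0³·17) = 50.328 N/mm
W = mg = 5.3 × 9.81 = 51.993 N
½kδ² − Wδ − Wh = 0 → δ = (W + √(W² + 2kWh))/k
δ = (51.993 + √(2703.3 + 2.50681e+06))/50.328 = (51.993 + 1584.1)/50.328 = 32.509 mm

32.5 mm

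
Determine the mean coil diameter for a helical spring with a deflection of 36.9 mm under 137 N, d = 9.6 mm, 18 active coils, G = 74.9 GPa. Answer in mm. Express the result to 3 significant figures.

Required rate k = F/δ = 137/36.9 = 3.7127 N/mm
D = (Gd⁴/(8N_a·k))^(1/3) = (74.9×10³·9.6⁴/(8·18·3.7127))^(1/3)
  = (1.1899e+06)^(1/3) = 105.9668 mm

106 mm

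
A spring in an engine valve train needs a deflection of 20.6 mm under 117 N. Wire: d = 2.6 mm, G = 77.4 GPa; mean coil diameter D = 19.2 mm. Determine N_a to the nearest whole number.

Required rate k = F/δ = 117/20.6 = 5.6796 N/mm
N_a = Gd⁴/(8D³k) = (77.4×10³ × 2.6⁴)/(8 × 19.2³ × 5.6796)
    = 3.53699e+06 / 321597 = 11 → 11 coils

11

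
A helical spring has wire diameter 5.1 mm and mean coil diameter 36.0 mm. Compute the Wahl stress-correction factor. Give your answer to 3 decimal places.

C = D/d = 36.0/5.1 = 7.0588
K_W = (4C−1)/(4C−4) + 0.615/C = 27.235/24.235 + 0.0871 = 1.2109

1.211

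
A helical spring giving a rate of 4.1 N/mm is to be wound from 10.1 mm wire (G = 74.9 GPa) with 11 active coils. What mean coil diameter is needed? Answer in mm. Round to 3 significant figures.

129 mm

D = (Gd⁴/(8N_a·k))^(1/3) = (74.9×10³·10.1⁴/(8·11·4.1))^(1/3)
  = (2.16023e+06)^(1/3) = 129.2707 mm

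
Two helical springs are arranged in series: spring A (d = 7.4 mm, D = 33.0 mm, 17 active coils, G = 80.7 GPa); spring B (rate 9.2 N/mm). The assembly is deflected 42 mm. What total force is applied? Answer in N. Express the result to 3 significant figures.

326 N

k_A = Gd⁴/(8D³N_a) = (80.7×10³)(7.4⁴)/(8·33.0³·17) = 49.513 N/mm
Series: 1/k_eq = 1/49.513 + 1/9.2 = 0.12889; k_eq = 7.7584 N/mm
F = k_eq·δ = 7.7584·42 = 325.85 N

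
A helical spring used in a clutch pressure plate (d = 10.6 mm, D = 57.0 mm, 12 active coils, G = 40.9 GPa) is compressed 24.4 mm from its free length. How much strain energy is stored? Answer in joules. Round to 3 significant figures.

8.65 J

k = Gd⁴/(8D³N_a) = (40.9×10³)(10.6⁴)/(8·57.0³·12) = 29.044 N/mm
U = ½kδ² = 0.5 × 29.044 × 24.4² = 8645.7 N·mm = 8.6457 J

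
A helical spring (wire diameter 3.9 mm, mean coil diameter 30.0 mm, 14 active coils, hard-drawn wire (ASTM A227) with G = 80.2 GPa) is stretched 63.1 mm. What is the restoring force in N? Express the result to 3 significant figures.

387 N

k = Gd⁴/(8D³N_a) = (80.2×10³)(3.9⁴)/(8·30.0³·14) = 6.1355 N/mm
F = k·δ = 6.1355 × 63.1 = 387.15 N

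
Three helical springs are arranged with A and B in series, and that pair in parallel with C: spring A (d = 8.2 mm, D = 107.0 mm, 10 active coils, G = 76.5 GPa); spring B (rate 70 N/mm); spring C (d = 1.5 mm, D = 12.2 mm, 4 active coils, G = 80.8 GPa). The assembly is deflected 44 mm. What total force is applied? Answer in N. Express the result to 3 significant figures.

k_A = Gd⁴/(8D³N_a) = (76.5×10³)(8.2⁴)/(8·107.0³·10) = 3.5292 N/mm
k_C = Gd⁴/(8D³N_a) = (80.8×10³)(1.5⁴)/(8·12.2³·4) = 7.0396 N/mm
Springs A,B series: k_AB = 1/(1/3.5292+1/70) = 3.3598 N/mm; parallel with C: k_eq = 3.3598+7.0396 = 10.399 N/mm
F = k_eq·δ = 10.399·44 = 457.57 N

458 N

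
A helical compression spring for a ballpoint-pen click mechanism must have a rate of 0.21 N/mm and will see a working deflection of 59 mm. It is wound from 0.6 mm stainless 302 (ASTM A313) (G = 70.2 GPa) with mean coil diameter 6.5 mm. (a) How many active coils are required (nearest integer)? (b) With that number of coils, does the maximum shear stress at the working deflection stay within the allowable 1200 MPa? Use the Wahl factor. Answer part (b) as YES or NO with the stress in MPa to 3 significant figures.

(a) 20 coils; (b) YES, τ_max = 1060 MPa

N_a = Gd⁴/(8D³k) = (70.2×10³)(0.6⁴)/(8·6.5³·0.21) = 19.72 → N_a = 20
Actual rate k = Gd⁴/(8D³·20) = 0.20705 N/mm
Working load F = kδ = 0.20705·59 = 12.216 N
C = 6.5/0.6 = 10.8333; K_W = (4C−1)/(4C−4)+0.615/C = 1.1330
τ_max = K_W·8FD/(πd³) = 1.1330·936.12 = 1060.7 MPa
τ_max ≤ 1200 MPa → acceptable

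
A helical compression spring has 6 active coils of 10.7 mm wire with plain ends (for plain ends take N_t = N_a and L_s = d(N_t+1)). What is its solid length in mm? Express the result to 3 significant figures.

74.9 mm

plain ends: N_t = N_a = 6
L_s = d·(N_t+1) = 10.7 × 7 = 74.9 mm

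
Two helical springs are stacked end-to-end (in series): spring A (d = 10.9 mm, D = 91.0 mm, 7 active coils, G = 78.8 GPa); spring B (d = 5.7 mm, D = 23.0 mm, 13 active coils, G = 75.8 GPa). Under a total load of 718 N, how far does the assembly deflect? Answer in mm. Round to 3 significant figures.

k_A = Gd⁴/(8D³N_a) = (78.8×10³)(10.9⁴)/(8·91.0³·7) = 26.358 N/mm
k_B = Gd⁴/(8D³N_a) = (75.8×10³)(5.7⁴)/(8·23.0³·13) = 63.234 N/mm
Series: 1/k_eq = 1/26.358 + 1/63.234 = 0.053753; k_eq = 18.604 N/mm
δ = F/k_eq = 718/18.604 = 38.594 mm

38.6 mm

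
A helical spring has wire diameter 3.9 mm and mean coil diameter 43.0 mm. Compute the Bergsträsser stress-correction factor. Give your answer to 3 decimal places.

1.122

C = D/d = 43.0/3.9 = 11.0256
K_B = (4C+2)/(4C−3) = 46.103/41.103 = 1.1216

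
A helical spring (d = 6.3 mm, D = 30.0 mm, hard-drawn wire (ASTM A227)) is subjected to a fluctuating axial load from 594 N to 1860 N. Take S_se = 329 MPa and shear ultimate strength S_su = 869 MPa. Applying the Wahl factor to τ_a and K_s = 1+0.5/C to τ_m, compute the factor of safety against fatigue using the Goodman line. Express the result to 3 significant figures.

0.795

C = D/d = 30.0/6.3 = 4.7619; K_W = (4C−1)/(4C−4)+0.615/C = 1.3285; K_s = 1+0.5/C = 1.1050
F_a = (F_max−F_min)/2 = 633 N; F_m = (F_max+F_min)/2 = 1227 N
τ_a = K_W·8F_aD/(πd³) = 1.3285 × 193.39 = 256.93 MPa
τ_m = K_s·8F_mD/(πd³) = 1.1050 × 374.87 = 414.23 MPa
Goodman: 1/n_f = τ_a/S_se + τ_m/S_su = 256.93/329 + 414.23/869 = 0.78093 + 0.47668 = 1.2576
n_f = 1/1.2576 = 0.7952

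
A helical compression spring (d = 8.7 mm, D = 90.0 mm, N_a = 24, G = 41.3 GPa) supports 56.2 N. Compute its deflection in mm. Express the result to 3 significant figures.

k = Gd⁴/(8D³N_a) = (41.3×10³)(8.7⁴)/(8·90.0³·24) = 1.6904 N/mm
δ = F/k = 56.2 / 1.6904 = 33.246 mm

33.2 mm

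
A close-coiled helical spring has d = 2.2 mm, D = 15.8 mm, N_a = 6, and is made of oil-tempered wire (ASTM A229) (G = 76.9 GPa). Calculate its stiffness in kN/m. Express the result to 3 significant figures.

9.51 kN/m

k = Gd⁴/(8D³N_a) = (76.9×10³ × 2.2⁴) / (8 × 15.8³ × 6)
  = 1.80143e+06 / 189327 = 9.5149 N/mm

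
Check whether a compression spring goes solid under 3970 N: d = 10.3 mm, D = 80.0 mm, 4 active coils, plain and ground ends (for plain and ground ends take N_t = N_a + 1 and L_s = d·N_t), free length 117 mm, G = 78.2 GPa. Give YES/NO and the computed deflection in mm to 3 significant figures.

YES, δ = 73.9 mm

k = Gd⁴/(8D³N_a) = (78.2×10³)(10.3⁴)/(8·80.0³·4) = 53.72 N/mm
N_t = 5; L_s = 10.3·5 = 51.5 mm; δ_solid = L₀ − L_s = 117 − 51.5 = 65.5 mm
δ = F/k = 3970/53.72 = 73.902 mm
δ ≥ δ_solid → spring goes solid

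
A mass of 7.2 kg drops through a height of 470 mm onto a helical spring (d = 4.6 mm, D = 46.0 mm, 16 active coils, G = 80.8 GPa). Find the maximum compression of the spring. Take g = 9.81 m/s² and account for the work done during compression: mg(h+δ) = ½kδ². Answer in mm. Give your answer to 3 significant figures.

k = Gd⁴/(8D³N_a) = (80.8×10³)(4.6⁴)/(8·46.0³·16) = 2.9037 N/mm
W = mg = 7.2 × 9.81 = 70.632 N
½kδ² − Wδ − Wh = 0 → δ = (W + √(W² + 2kWh))/k
δ = (70.632 + √(4988.9 + 192792))/2.9037 = (70.632 + 444.73)/2.9037 = 177.48 mm

177 mm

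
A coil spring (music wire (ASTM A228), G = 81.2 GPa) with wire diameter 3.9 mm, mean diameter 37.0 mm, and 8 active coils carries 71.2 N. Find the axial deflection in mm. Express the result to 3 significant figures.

12.3 mm

k = Gd⁴/(8D³N_a) = (81.2×10³)(3.9⁴)/(8·37.0³·8) = 5.7947 N/mm
δ = F/k = 71.2 / 5.7947 = 12.287 mm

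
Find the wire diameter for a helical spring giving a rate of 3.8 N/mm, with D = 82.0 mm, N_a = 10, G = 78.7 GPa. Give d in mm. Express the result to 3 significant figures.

d = (8D³N_a·k / G)^(1/4) = (8·82.0³·10·3.8 / (78.7×10³))^0.25
  = (2129.8)^0.25 = 6.7934 mm

6.79 mm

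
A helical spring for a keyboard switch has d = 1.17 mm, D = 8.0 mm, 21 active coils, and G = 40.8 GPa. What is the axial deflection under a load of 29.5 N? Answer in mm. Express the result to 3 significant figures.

k = Gd⁴/(8D³N_a) = (40.8×10³)(1.17⁴)/(8·8.0³·21) = 0.88884 N/mm
δ = F/k = 29.5 / 0.88884 = 33.189 mm

33.2 mm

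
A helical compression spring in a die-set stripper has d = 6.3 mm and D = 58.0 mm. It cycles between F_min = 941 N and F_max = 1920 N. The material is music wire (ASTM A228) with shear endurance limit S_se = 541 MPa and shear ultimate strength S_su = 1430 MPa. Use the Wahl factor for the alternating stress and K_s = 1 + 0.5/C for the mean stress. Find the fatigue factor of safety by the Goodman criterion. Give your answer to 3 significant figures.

0.805

C = D/d = 58.0/6.3 = 9.2063; K_W = (4C−1)/(4C−4)+0.615/C = 1.1582; K_s = 1+0.5/C = 1.0543
F_a = (F_max−F_min)/2 = 489.5 N; F_m = (F_max+F_min)/2 = 1430.5 N
τ_a = K_W·8F_aD/(πd³) = 1.1582 × 289.13 = 334.87 MPa
τ_m = K_s·8F_mD/(πd³) = 1.0543 × 844.96 = 890.85 MPa
Goodman: 1/n_f = τ_a/S_se + τ_m/S_su = 334.87/541 + 890.85/1430 = 0.61899 + 0.62297 = 1.242
n_f = 1/1.242 = 0.8052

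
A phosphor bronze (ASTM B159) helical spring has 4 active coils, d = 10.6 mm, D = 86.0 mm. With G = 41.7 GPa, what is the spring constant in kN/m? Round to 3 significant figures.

25.9 kN/m

k = Gd⁴/(8D³N_a) = (41.7×10³ × 10.6⁴) / (8 × 86.0³ × 4)
  = 5.26453e+08 / 2.03538e+07 = 25.865 N/mm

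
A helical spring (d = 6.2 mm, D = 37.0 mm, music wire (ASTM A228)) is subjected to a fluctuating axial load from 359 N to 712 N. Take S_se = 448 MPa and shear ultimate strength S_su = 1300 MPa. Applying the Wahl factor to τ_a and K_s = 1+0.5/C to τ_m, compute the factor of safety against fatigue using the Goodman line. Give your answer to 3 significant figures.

C = D/d = 37.0/6.2 = 5.9677; K_W = (4C−1)/(4C−4)+0.615/C = 1.2540; K_s = 1+0.5/C = 1.0838
F_a = (F_max−F_min)/2 = 176.5 N; F_m = (F_max+F_min)/2 = 535.5 N
τ_a = K_W·8F_aD/(πd³) = 1.2540 × 69.777 = 87.502 MPa
τ_m = K_s·8F_mD/(πd³) = 1.0838 × 211.7 = 229.44 MPa
Goodman: 1/n_f = τ_a/S_se + τ_m/S_su = 87.502/448 + 229.44/1300 = 0.19532 + 0.17649 = 0.37181
n_f = 1/0.37181 = 2.69

2.69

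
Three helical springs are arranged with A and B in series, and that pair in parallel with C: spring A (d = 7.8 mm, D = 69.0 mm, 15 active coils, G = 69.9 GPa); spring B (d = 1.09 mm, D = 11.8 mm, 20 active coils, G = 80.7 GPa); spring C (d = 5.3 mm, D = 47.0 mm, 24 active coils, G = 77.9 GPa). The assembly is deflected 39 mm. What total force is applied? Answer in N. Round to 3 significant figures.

136 N

k_A = Gd⁴/(8D³N_a) = (69.9×10³)(7.8⁴)/(8·69.0³·15) = 6.5634 N/mm
k_B = Gd⁴/(8D³N_a) = (80.7×10³)(1.09⁴)/(8·11.8³·20) = 0.43332 N/mm
k_C = Gd⁴/(8D³N_a) = (77.9×10³)(5.3⁴)/(8·47.0³·24) = 3.0835 N/mm
Springs A,B series: k_AB = 1/(1/6.5634+1/0.43332) = 0.40649 N/mm; parallel with C: k_eq = 0.40649+3.0835 = 3.49 N/mm
F = k_eq·δ = 3.49·39 = 136.11 N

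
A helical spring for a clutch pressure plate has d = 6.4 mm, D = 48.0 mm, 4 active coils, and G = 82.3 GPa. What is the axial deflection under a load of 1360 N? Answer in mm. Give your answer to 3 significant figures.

k = Gd⁴/(8D³N_a) = (82.3×10³)(6.4⁴)/(8·48.0³·4) = 39.016 N/mm
δ = F/k = 1360 / 39.016 = 34.857 mm

34.9 mm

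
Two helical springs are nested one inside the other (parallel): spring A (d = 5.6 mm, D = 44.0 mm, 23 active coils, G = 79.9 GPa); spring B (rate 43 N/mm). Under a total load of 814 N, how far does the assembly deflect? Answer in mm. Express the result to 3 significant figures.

17.0 mm

k_A = Gd⁴/(8D³N_a) = (79.9×10³)(5.6⁴)/(8·44.0³·23) = 5.0133 N/mm
Parallel: k_eq = 5.0133 + 43 = 48.013 N/mm
δ = F/k_eq = 814/48.013 = 16.954 mm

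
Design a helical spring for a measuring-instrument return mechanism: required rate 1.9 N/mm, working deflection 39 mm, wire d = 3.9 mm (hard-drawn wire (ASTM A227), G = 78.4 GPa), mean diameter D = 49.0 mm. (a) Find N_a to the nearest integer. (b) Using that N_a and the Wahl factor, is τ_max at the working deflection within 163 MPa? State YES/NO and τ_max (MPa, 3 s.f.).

N_a = Gd⁴/(8D³k) = (78.4×10³)(3.9⁴)/(8·49.0³·1.9) = 10.14 → N_a = 10
Actual rate k = Gd⁴/(8D³·10) = 1.9271 N/mm
Working load F = kδ = 1.9271·39 = 75.156 N
C = 49.0/3.9 = 12.5641; K_W = (4C−1)/(4C−4)+0.615/C = 1.1138
τ_max = K_W·8FD/(πd³) = 1.1138·158.09 = 176.08 MPa
τ_max > 163 MPa → exceeds allowable

(a) 10 coils; (b) NO, τ_max = 176 MPa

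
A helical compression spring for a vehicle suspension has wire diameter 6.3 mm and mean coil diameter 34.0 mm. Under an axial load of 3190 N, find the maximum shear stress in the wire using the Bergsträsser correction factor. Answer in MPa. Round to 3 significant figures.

Spring index C = D/d = 34.0/6.3 = 5.3968
K_B = (4C+2)/(4C−3) = 23.587/18.587 = 1.2690
τ₀ = 8FD/(πd³) = 8·3190·34.0/(π·6.3³) = 867680/785.55 = 1104.6 MPa
τ_max = K·τ₀ = 1.2690 × 1104.6 = 1401.7 MPa

1400 MPa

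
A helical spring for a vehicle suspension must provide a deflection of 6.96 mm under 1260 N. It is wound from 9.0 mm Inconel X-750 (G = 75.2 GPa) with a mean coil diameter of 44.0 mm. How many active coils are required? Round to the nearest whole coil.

4

Required rate k = F/δ = 1260/6.96 = 181.03 N/mm
N_a = Gd⁴/(8D³k) = (75.2×10³ × 9.0⁴)/(8 × 44.0³ × 181.03)
    = 4.93387e+08 / 1.2337e+08 = 3.999 → 4 coils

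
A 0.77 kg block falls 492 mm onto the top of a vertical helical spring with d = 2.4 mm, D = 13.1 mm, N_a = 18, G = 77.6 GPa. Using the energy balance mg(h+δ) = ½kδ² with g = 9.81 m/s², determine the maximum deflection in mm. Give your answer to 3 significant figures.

31.5 mm

k = Gd⁴/(8D³N_a) = (77.6×10³)(2.4⁴)/(8·13.1³·18) = 7.953 N/mm
W = mg = 0.77 × 9.81 = 7.5537 N
½kδ² − Wδ − Wh = 0 → δ = (W + √(W² + 2kWh))/k
δ = (7.5537 + √(57.058 + 59113.3))/7.953 = (7.5537 + 243.25)/7.953 = 31.536 mm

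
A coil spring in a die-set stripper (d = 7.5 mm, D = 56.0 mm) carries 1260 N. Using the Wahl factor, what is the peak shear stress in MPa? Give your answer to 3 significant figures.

510 MPa

Spring index C = D/d = 56.0/7.5 = 7.4667
K_W = (4C−1)/(4C−4) + 0.615/C = 28.867/25.867 + 0.0824 = 1.1983
τ₀ = 8FD/(πd³) = 8·1260·56.0/(π·7.5³) = 564480/1325.4 = 425.91 MPa
τ_max = K·τ₀ = 1.1983 × 425.91 = 510.38 MPa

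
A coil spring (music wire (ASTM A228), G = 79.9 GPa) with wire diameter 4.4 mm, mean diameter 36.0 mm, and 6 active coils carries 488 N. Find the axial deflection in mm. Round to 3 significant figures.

k = Gd⁴/(8D³N_a) = (79.9×10³)(4.4⁴)/(8·36.0³·6) = 13.372 N/mm
δ = F/k = 488 / 13.372 = 36.493 mm

36.5 mm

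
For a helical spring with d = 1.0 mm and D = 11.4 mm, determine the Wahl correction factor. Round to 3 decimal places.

C = D/d = 11.4/1.0 = 11.4000
K_W = (4C−1)/(4C−4) + 0.615/C = 44.600/41.600 + 0.0539 = 1.1261

1.126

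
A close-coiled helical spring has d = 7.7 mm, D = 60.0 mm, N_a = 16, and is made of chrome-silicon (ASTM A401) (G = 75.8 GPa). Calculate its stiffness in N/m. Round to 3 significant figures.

k = Gd⁴/(8D³N_a) = (75.8×10³ × 7.7⁴) / (8 × 60.0³ × 16)
  = 2.6646e+08 / 2.7648e+07 = 9.6376 N/mm = 9637.6 N/m

9640 N/m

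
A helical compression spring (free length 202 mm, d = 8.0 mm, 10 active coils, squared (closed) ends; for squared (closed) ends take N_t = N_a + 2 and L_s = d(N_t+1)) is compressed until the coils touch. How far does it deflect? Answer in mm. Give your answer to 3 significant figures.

N_t = 12; L_s = 8.0·13 = 104 mm
δ_solid = L₀ − L_s = 202 − 104 = 98 mm

98.0 mm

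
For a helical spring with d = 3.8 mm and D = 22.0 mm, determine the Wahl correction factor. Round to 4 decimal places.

1.2628

C = D/d = 22.0/3.8 = 5.7895
K_W = (4C−1)/(4C−4) + 0.615/C = 22.158/19.158 + 0.1062 = 1.2628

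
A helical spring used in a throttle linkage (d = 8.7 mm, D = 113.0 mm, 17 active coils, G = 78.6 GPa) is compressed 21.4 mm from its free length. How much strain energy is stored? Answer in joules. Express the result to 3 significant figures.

0.525 J

k = Gd⁴/(8D³N_a) = (78.6×10³)(8.7⁴)/(8·113.0³·17) = 2.2947 N/mm
U = ½kδ² = 0.5 × 2.2947 × 21.4² = 525.44 N·mm = 0.52544 J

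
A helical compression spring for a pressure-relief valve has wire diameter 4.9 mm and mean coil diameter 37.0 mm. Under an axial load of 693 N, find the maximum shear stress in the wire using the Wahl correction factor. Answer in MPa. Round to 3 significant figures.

Spring index C = D/d = 37.0/4.9 = 7.5510
K_W = (4C−1)/(4C−4) + 0.615/C = 29.204/26.204 + 0.0814 = 1.1959
τ₀ = 8FD/(πd³) = 8·693·37.0/(π·4.9³) = 205128/369.61 = 554.99 MPa
τ_max = K·τ₀ = 1.1959 × 554.99 = 663.73 MPa

664 MPa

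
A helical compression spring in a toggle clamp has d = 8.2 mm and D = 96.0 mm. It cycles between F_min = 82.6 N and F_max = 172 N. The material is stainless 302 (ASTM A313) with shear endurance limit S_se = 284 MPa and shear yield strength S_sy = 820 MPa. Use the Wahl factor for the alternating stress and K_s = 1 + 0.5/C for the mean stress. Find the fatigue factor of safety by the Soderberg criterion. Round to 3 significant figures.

C = D/d = 96.0/8.2 = 11.7073; K_W = (4C−1)/(4C−4)+0.615/C = 1.1226; K_s = 1+0.5/C = 1.0427
F_a = (F_max−F_min)/2 = 44.7 N; F_m = (F_max+F_min)/2 = 127.3 N
τ_a = K_W·8F_aD/(πd³) = 1.1226 × 19.819 = 22.248 MPa
τ_m = K_s·8F_mD/(πd³) = 1.0427 × 56.441 = 58.852 MPa
Soderberg: 1/n_f = τ_a/S_se + τ_m/S_sy = 22.248/284 + 58.852/820 = 0.07834 + 0.07177 = 0.15011
n_f = 1/0.15011 = 6.662

6.66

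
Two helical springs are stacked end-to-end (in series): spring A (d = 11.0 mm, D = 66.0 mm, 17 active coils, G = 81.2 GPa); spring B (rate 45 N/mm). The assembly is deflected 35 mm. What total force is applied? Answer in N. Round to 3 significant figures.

635 N

k_A = Gd⁴/(8D³N_a) = (81.2×10³)(11.0⁴)/(8·66.0³·17) = 30.406 N/mm
Series: 1/k_eq = 1/30.406 + 1/45 = 0.055111; k_eq = 18.145 N/mm
F = k_eq·δ = 18.145·35 = 635.09 N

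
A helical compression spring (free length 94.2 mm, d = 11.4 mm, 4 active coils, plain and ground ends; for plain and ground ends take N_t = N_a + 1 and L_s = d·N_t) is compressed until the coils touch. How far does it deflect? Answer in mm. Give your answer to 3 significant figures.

N_t = 5; L_s = 11.4·5 = 57 mm
δ_solid = L₀ − L_s = 94.2 − 57 = 37.2 mm

37.2 mm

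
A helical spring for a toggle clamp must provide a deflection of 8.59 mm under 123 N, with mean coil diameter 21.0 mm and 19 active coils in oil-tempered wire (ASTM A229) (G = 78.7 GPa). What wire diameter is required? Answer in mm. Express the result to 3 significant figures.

4.00 mm

Required rate k = F/δ = 123/8.59 = 14.319 N/mm
d = (8D³N_a·k / G)^(1/4) = (8·21.0³·19·14.319 / (78.7×10³))^0.25
  = (256.12)^0.25 = 4.0005 mm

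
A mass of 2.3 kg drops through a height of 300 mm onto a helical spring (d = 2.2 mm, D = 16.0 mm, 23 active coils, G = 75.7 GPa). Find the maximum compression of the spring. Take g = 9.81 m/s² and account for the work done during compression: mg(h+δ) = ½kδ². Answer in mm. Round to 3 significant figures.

k = Gd⁴/(8D³N_a) = (75.7×10³)(2.2⁴)/(8·16.0³·23) = 2.3529 N/mm
W = mg = 2.3 × 9.81 = 22.563 N
½kδ² − Wδ − Wh = 0 → δ = (W + √(W² + 2kWh))/k
δ = (22.563 + √(509.09 + 31853.5))/2.3529 = (22.563 + 179.9)/2.3529 = 86.046 mm

86.0 mm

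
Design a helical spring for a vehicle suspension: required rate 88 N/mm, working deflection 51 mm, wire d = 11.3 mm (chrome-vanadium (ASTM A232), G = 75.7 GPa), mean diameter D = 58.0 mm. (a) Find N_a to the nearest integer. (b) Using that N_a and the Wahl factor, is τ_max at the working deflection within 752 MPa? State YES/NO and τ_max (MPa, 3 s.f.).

N_a = Gd⁴/(8D³k) = (75.7×10³)(11.3⁴)/(8·58.0³·88) = 8.986 → N_a = 9
Actual rate k = Gd⁴/(8D³·9) = 87.86 N/mm
Working load F = kδ = 87.86·51 = 4480.9 N
C = 58.0/11.3 = 5.1327; K_W = (4C−1)/(4C−4)+0.615/C = 1.3013
τ_max = K_W·8FD/(πd³) = 1.3013·458.67 = 596.86 MPa
τ_max ≤ 752 MPa → acceptable

(a) 9 coils; (b) YES, τ_max = 597 MPa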